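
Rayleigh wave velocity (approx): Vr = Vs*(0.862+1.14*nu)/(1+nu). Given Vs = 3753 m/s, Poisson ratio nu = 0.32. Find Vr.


Numerator factor = 0.862 + 1.14*0.32 = 1.2268
Denominator = 1 + 0.32 = 1.32
Vr = 3753 * 1.2268 / 1.32 = 3488.02 m/s

3488.02


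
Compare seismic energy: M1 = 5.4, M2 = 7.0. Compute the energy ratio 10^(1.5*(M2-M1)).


M2 - M1 = 7.0 - 5.4 = 1.6
1.5 * 1.6 = 2.4
ratio = 10^2.4 = 251.19

251.19


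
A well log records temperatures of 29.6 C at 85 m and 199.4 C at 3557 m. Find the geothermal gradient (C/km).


dT = 199.4 - 29.6 = 169.8 C
dz = 3557 - 85 = 3472 m
gradient = dT/dz * 1000 = 169.8/3472 * 1000 = 48.9055 C/km

48.9055


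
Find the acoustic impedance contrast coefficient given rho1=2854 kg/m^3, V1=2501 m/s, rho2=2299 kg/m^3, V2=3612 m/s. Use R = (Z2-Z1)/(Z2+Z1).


Z1 = 2854 * 2501 = 7137854
Z2 = 2299 * 3612 = 8303988
R = (8303988 - 7137854) / (8303988 + 7137854) = 1166134 / 15441842 = 0.0755

0.0755


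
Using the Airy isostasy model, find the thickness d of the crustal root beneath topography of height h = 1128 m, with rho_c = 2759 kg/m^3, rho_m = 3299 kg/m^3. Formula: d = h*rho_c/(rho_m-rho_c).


rho_m - rho_c = 3299 - 2759 = 540
d = 1128 * 2759 / 540
= 3112152 / 540
= 5763.24 m

5763.24


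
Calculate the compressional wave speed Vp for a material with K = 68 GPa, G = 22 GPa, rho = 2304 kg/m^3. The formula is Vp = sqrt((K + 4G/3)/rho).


First compute the effective modulus:
K + 4G/3 = 68e9 + 4*22e9/3 = 97333333333.33 Pa
Then divide by density:
97333333333.33 / 2304 = 42245370.3704 Pa/(kg/m^3)
Take the square root:
Vp = sqrt(42245370.3704) = 6499.64 m/s

6499.64


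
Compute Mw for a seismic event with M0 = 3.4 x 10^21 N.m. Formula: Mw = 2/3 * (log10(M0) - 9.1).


log10(M0) = log10(3.4 x 10^21) = 21.5315
Mw = 2/3 * (21.5315 - 9.1)
= 2/3 * 12.4315
= 8.29

8.29


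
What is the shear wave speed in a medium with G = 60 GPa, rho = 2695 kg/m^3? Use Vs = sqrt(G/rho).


Convert G to Pa: G = 60e9 Pa
Compute G/rho = 60e9 / 2695 = 22263450.8349
Vs = sqrt(22263450.8349) = 4718.42 m/s

4718.42


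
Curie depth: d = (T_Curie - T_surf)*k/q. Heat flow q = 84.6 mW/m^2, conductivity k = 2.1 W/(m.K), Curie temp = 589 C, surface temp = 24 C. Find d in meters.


T_Curie - T_surf = 589 - 24 = 565 C
Convert q to W/m^2: 84.6 mW/m^2 = 0.0846 W/m^2
d = 565 * 2.1 / 0.0846 = 14024.82 m

14024.82


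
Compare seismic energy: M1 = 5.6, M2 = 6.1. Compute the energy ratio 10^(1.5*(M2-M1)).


M2 - M1 = 6.1 - 5.6 = 0.5
1.5 * 0.5 = 0.75
ratio = 10^0.75 = 5.62

5.62


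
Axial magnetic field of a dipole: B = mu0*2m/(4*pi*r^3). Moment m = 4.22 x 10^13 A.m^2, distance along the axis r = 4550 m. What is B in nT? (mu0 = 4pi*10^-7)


m = 4.22 x 10^13 = 42200000000000 A.m^2
2m = 84400000000000 A.m^2
r^3 = 4550^3 = 94196375000
B = (4pi*10^-7) * 84400000000000 / (4*pi * 94196375000) * 1e9
= 106060167.985191 / 1183706558779.16 * 1e9
= 89600.051 nT

89600.051


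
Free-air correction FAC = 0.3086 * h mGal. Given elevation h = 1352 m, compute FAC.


FAC = 0.3086 * h
= 0.3086 * 1352
= 417.2272 mGal

417.2272


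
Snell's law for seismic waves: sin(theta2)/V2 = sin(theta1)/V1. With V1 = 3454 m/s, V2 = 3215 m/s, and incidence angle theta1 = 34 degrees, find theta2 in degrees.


sin(theta1) = sin(34 deg) = 0.559193
sin(theta2) = V2/V1 * sin(theta1) = 3215/3454 * 0.559193 = 0.520499
theta2 = arcsin(0.520499) = 31.3658 degrees

31.3658


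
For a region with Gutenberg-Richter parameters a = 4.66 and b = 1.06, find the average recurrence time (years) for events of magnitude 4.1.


log10(N) = 4.66 - 1.06*4.1 = 0.314
N = 10^0.314 = 2.06063
T = 1/N = 1/2.06063 = 0.4853 years

0.4853


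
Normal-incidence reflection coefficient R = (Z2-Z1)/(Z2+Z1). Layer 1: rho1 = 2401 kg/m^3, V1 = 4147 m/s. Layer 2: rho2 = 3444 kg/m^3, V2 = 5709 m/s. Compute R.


Z1 = 2401 * 4147 = 9956947
Z2 = 3444 * 5709 = 19661796
R = (19661796 - 9956947) / (19661796 + 9956947) = 9704849 / 29618743 = 0.3277

0.3277


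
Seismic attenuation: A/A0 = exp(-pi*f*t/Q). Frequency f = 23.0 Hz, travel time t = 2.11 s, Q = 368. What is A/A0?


pi*f*t/Q = pi*23.0*2.11/368 = 0.414298
A/A0 = exp(-0.414298) = 0.660804

0.660804


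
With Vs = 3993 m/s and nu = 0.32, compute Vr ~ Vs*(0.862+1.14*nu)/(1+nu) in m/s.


Numerator factor = 0.862 + 1.14*0.32 = 1.2268
Denominator = 1 + 0.32 = 1.32
Vr = 3993 * 1.2268 / 1.32 = 3711.07 m/s

3711.07


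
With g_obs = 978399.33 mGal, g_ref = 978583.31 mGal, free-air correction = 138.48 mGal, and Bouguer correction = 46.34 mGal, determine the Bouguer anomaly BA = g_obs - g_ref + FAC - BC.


BA = g_obs - g_ref + FAC - BC
= 978399.33 - 978583.31 + 138.48 - 46.34
= -91.84 mGal

-91.84


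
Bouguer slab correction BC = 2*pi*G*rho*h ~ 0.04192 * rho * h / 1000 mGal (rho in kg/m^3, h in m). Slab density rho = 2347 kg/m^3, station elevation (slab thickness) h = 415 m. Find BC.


BC = 0.04192 * rho * h / 1000
= 0.04192 * 2347 * 415 / 1000
= 40.8303 mGal

40.8303


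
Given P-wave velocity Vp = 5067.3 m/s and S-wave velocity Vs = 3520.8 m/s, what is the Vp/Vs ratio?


Vp/Vs = 5067.3 / 3520.8
= 1.4392

1.4392


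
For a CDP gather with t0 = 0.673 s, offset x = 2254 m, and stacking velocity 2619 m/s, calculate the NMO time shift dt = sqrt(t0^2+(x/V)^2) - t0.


x/Vnmo = 2254/2619 = 0.860634
(x/Vnmo)^2 = 0.740691
t0^2 = 0.452929
sqrt(0.452929 + 0.740691) = 1.092529
dt = 1.092529 - 0.673 = 0.419529

0.419529


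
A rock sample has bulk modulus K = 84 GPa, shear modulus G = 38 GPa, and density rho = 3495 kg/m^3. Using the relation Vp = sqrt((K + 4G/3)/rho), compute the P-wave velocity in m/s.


First compute the effective modulus:
K + 4G/3 = 84e9 + 4*38e9/3 = 134666666666.67 Pa
Then divide by density:
134666666666.67 / 3495 = 38531235.0978 Pa/(kg/m^3)
Take the square root:
Vp = sqrt(38531235.0978) = 6207.35 m/s

6207.35


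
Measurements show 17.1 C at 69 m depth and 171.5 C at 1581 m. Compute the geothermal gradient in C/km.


dT = 171.5 - 17.1 = 154.4 C
dz = 1581 - 69 = 1512 m
gradient = dT/dz * 1000 = 154.4/1512 * 1000 = 102.1164 C/km

102.1164


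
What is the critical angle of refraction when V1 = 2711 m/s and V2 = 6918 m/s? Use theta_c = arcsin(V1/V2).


V1/V2 = 2711/6918 = 0.391876
theta_c = arcsin(0.391876) = 23.0713 degrees

23.0713


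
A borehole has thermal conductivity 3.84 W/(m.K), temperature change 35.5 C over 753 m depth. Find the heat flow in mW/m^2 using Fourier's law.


q = k * dT / dz * 1000
= 3.84 * 35.5 / 753 * 1000
= 0.181036 * 1000
= 181.0359 mW/m^2

181.0359


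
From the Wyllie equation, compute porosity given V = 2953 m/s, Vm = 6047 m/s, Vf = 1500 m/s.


1/V - 1/Vm = 1/2953 - 1/6047 = 0.00017327
1/Vf - 1/Vm = 1/1500 - 1/6047 = 0.0005013
phi = 0.00017327 / 0.0005013 = 0.3456

0.3456


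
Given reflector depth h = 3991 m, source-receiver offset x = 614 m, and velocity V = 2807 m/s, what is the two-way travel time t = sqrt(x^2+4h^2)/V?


x^2 + 4h^2 = 614^2 + 4*3991^2 = 376996 + 63712324 = 64089320
sqrt(64089320) = 8005.5806
t = 8005.5806 / 2807 = 2.852 s

2.852


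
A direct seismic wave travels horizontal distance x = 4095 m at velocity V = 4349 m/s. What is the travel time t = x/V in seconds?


t = x / V
= 4095 / 4349
= 0.9416 s

0.9416


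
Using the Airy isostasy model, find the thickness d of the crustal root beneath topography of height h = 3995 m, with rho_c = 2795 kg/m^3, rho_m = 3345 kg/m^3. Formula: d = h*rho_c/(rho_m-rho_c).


rho_m - rho_c = 3345 - 2795 = 550
d = 3995 * 2795 / 550
= 11166025 / 550
= 20301.86 m

20301.86


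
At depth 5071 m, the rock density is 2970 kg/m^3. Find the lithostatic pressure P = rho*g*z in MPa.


P = rho * g * z / 1e6
= 2970 * 9.81 * 5071 / 1e6
= 147747134.7 / 1e6
= 147.7471 MPa

147.7471


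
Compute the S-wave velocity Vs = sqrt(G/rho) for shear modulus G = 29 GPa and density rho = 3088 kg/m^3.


Convert G to Pa: G = 29e9 Pa
Compute G/rho = 29e9 / 3088 = 9391191.7098
Vs = sqrt(9391191.7098) = 3064.51 m/s

3064.51


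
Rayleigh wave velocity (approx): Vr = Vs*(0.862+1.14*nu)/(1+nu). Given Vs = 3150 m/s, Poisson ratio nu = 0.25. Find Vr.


Numerator factor = 0.862 + 1.14*0.25 = 1.147
Denominator = 1 + 0.25 = 1.25
Vr = 3150 * 1.147 / 1.25 = 2890.44 m/s

2890.44


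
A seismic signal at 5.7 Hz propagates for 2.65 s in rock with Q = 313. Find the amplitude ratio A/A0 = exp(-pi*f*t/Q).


pi*f*t/Q = pi*5.7*2.65/313 = 0.151609
A/A0 = exp(-0.151609) = 0.859324

0.859324


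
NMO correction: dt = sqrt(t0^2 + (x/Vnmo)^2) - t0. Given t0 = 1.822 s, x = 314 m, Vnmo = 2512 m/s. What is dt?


x/Vnmo = 314/2512 = 0.125
(x/Vnmo)^2 = 0.015625
t0^2 = 3.319684
sqrt(3.319684 + 0.015625) = 1.826283
dt = 1.826283 - 1.822 = 0.004283

0.004283


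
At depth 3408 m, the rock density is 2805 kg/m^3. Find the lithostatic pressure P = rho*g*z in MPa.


P = rho * g * z / 1e6
= 2805 * 9.81 * 3408 / 1e6
= 93778106.4 / 1e6
= 93.7781 MPa

93.7781


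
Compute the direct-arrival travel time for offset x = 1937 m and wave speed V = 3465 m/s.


t = x / V
= 1937 / 3465
= 0.559 s

0.559


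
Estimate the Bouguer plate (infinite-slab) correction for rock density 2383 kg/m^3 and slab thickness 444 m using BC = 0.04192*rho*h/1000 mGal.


BC = 0.04192 * rho * h / 1000
= 0.04192 * 2383 * 444 / 1000
= 44.3535 mGal

44.3535


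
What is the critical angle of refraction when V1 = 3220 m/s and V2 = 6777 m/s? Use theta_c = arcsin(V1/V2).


V1/V2 = 3220/6777 = 0.475136
theta_c = arcsin(0.475136) = 28.3682 degrees

28.3682


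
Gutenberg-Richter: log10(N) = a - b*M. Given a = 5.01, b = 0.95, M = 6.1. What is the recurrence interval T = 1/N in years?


log10(N) = 5.01 - 0.95*6.1 = -0.785
N = 10^-0.785 = 0.164059
T = 1/N = 1/0.164059 = 6.0954 years

6.0954


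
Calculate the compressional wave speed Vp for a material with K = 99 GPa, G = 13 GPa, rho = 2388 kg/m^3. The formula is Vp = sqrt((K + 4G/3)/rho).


First compute the effective modulus:
K + 4G/3 = 99e9 + 4*13e9/3 = 116333333333.33 Pa
Then divide by density:
116333333333.33 / 2388 = 48715801.2284 Pa/(kg/m^3)
Take the square root:
Vp = sqrt(48715801.2284) = 6979.67 m/s

6979.67


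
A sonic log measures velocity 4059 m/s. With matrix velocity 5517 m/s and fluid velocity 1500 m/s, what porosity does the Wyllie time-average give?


1/V - 1/Vm = 1/4059 - 1/5517 = 6.511e-05
1/Vf - 1/Vm = 1/1500 - 1/5517 = 0.00048541
phi = 6.511e-05 / 0.00048541 = 0.1341

0.1341


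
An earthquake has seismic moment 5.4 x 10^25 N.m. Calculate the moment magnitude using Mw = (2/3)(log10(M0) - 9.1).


log10(M0) = log10(5.4 x 10^25) = 25.7324
Mw = 2/3 * (25.7324 - 9.1)
= 2/3 * 16.6324
= 11.09

11.09


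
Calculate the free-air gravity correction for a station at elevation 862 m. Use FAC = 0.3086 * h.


FAC = 0.3086 * h
= 0.3086 * 862
= 266.0132 mGal

266.0132


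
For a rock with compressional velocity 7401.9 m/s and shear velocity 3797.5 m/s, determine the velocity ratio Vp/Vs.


Vp/Vs = 7401.9 / 3797.5
= 1.9492

1.9492


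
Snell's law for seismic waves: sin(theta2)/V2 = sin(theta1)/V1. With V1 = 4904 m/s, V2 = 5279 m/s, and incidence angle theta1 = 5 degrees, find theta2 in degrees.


sin(theta1) = sin(5 deg) = 0.087156
sin(theta2) = V2/V1 * sin(theta1) = 5279/4904 * 0.087156 = 0.09382
theta2 = arcsin(0.09382) = 5.3834 degrees

5.3834


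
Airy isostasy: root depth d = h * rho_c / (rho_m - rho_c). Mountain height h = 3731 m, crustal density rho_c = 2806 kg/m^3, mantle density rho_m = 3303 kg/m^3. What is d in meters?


rho_m - rho_c = 3303 - 2806 = 497
d = 3731 * 2806 / 497
= 10469186 / 497
= 21064.76 m

21064.76


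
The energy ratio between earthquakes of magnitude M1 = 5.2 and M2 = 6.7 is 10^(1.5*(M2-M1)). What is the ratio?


M2 - M1 = 6.7 - 5.2 = 1.5
1.5 * 1.5 = 2.25
ratio = 10^2.25 = 177.83

177.83


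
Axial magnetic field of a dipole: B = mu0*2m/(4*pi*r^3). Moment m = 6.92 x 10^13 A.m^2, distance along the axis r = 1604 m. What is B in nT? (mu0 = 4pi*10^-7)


m = 6.92 x 10^13 = 69200000000000 A.m^2
2m = 138400000000000 A.m^2
r^3 = 1604^3 = 4126796864
B = (4pi*10^-7) * 138400000000000 / (4*pi * 4126796864) * 1e9
= 173918569.302731 / 51858858843.2 * 1e9
= 3353690.6361 nT

3353690.6361


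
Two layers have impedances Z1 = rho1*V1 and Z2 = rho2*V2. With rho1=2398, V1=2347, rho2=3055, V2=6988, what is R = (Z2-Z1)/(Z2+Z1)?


Z1 = 2398 * 2347 = 5628106
Z2 = 3055 * 6988 = 21348340
R = (21348340 - 5628106) / (21348340 + 5628106) = 15720234 / 26976446 = 0.5827

0.5827


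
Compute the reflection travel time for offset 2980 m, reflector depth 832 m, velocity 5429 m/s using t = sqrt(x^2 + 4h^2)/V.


x^2 + 4h^2 = 2980^2 + 4*832^2 = 8880400 + 2768896 = 11649296
sqrt(11649296) = 3413.1065
t = 3413.1065 / 5429 = 0.6287 s

0.6287


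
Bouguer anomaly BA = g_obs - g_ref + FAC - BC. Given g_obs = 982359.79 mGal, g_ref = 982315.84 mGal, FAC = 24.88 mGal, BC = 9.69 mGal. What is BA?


BA = g_obs - g_ref + FAC - BC
= 982359.79 - 982315.84 + 24.88 - 9.69
= 59.14 mGal

59.14


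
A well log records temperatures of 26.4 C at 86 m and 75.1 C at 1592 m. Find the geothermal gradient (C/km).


dT = 75.1 - 26.4 = 48.7 C
dz = 1592 - 86 = 1506 m
gradient = dT/dz * 1000 = 48.7/1506 * 1000 = 32.3373 C/km

32.3373


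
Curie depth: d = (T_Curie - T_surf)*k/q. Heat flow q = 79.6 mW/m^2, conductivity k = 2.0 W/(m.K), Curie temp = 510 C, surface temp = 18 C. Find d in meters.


T_Curie - T_surf = 510 - 18 = 492 C
Convert q to W/m^2: 79.6 mW/m^2 = 0.0796 W/m^2
d = 492 * 2.0 / 0.0796 = 12361.81 m

12361.81


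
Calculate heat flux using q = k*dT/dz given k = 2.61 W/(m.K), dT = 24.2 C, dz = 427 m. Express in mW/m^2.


q = k * dT / dz * 1000
= 2.61 * 24.2 / 427 * 1000
= 0.14792 * 1000
= 147.9204 mW/m^2

147.9204


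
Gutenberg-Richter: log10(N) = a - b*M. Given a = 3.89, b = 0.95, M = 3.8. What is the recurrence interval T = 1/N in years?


log10(N) = 3.89 - 0.95*3.8 = 0.28
N = 10^0.28 = 1.905461
T = 1/N = 1/1.905461 = 0.5248 years

0.5248


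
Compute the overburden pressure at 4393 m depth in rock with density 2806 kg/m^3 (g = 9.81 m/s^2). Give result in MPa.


P = rho * g * z / 1e6
= 2806 * 9.81 * 4393 / 1e6
= 120925495.98 / 1e6
= 120.9255 MPa

120.9255


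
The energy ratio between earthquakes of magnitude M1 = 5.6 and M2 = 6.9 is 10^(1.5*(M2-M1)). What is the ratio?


M2 - M1 = 6.9 - 5.6 = 1.3
1.5 * 1.3 = 1.95
ratio = 10^1.95 = 89.13

89.13


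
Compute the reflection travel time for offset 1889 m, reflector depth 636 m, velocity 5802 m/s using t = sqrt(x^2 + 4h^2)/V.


x^2 + 4h^2 = 1889^2 + 4*636^2 = 3568321 + 1617984 = 5186305
sqrt(5186305) = 2277.346
t = 2277.346 / 5802 = 0.3925 s

0.3925


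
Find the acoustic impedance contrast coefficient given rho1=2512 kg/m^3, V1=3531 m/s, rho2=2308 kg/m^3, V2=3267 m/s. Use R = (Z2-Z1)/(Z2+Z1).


Z1 = 2512 * 3531 = 8869872
Z2 = 2308 * 3267 = 7540236
R = (7540236 - 8869872) / (7540236 + 8869872) = -1329636 / 16410108 = -0.081

-0.081


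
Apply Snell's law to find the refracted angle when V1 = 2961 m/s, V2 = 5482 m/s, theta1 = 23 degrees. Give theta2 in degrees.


sin(theta1) = sin(23 deg) = 0.390731
sin(theta2) = V2/V1 * sin(theta1) = 5482/2961 * 0.390731 = 0.7234
theta2 = arcsin(0.7234) = 46.3359 degrees

46.3359


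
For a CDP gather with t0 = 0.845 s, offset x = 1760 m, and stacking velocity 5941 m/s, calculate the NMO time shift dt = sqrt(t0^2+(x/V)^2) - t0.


x/Vnmo = 1760/5941 = 0.296246
(x/Vnmo)^2 = 0.087762
t0^2 = 0.714025
sqrt(0.714025 + 0.087762) = 0.895426
dt = 0.895426 - 0.845 = 0.050426

0.050426


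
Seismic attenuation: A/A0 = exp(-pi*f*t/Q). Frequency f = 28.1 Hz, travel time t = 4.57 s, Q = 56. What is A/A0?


pi*f*t/Q = pi*28.1*4.57/56 = 7.204177
A/A0 = exp(-7.204177) = 0.000743

7.430000e-04


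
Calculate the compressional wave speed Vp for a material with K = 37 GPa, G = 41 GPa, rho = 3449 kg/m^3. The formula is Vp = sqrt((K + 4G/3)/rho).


First compute the effective modulus:
K + 4G/3 = 37e9 + 4*41e9/3 = 91666666666.67 Pa
Then divide by density:
91666666666.67 / 3449 = 26577752.0054 Pa/(kg/m^3)
Take the square root:
Vp = sqrt(26577752.0054) = 5155.36 m/s

5155.36


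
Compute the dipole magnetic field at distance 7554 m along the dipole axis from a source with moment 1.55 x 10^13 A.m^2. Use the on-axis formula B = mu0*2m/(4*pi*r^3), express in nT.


m = 1.55 x 10^13 = 15500000000000 A.m^2
2m = 31000000000000 A.m^2
r^3 = 7554^3 = 431053267464
B = (4pi*10^-7) * 31000000000000 / (4*pi * 431053267464) * 1e9
= 38955748.904513 / 5416775113483.11 * 1e9
= 7191.6866 nT

7191.6866


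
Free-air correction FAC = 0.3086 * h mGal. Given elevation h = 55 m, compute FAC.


FAC = 0.3086 * h
= 0.3086 * 55
= 16.973 mGal

16.973


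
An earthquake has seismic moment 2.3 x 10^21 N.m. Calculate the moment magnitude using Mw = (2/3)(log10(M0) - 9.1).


log10(M0) = log10(2.3 x 10^21) = 21.3617
Mw = 2/3 * (21.3617 - 9.1)
= 2/3 * 12.2617
= 8.17

8.17


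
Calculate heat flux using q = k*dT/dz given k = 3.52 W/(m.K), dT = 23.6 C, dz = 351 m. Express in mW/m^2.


q = k * dT / dz * 1000
= 3.52 * 23.6 / 351 * 1000
= 0.236672 * 1000
= 236.6724 mW/m^2

236.6724


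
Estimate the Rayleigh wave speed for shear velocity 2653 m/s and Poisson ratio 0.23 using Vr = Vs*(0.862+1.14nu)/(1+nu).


Numerator factor = 0.862 + 1.14*0.23 = 1.1242
Denominator = 1 + 0.23 = 1.23
Vr = 2653 * 1.1242 / 1.23 = 2424.8 m/s

2424.8


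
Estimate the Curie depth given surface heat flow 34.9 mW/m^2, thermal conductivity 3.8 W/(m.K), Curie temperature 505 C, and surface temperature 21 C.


T_Curie - T_surf = 505 - 21 = 484 C
Convert q to W/m^2: 34.9 mW/m^2 = 0.0349 W/m^2
d = 484 * 3.8 / 0.0349 = 52699.14 m

52699.14


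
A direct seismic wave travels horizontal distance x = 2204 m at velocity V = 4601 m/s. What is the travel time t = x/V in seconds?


t = x / V
= 2204 / 4601
= 0.479 s

0.479


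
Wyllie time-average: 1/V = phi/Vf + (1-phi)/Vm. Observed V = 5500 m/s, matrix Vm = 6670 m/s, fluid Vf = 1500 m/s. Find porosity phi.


1/V - 1/Vm = 1/5500 - 1/6670 = 3.189e-05
1/Vf - 1/Vm = 1/1500 - 1/6670 = 0.00051674
phi = 3.189e-05 / 0.00051674 = 0.0617

0.0617


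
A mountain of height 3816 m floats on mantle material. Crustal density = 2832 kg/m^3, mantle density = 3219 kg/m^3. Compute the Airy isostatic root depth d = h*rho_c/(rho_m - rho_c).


rho_m - rho_c = 3219 - 2832 = 387
d = 3816 * 2832 / 387
= 10806912 / 387
= 27924.84 m

27924.84


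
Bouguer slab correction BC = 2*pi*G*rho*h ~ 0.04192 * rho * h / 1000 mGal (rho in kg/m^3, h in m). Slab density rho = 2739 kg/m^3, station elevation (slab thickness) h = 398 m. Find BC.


BC = 0.04192 * rho * h / 1000
= 0.04192 * 2739 * 398 / 1000
= 45.6979 mGal

45.6979


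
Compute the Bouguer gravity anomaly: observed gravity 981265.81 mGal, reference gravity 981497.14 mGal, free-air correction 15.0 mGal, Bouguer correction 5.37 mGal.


BA = g_obs - g_ref + FAC - BC
= 981265.81 - 981497.14 + 15.0 - 5.37
= -221.7 mGal

-221.7


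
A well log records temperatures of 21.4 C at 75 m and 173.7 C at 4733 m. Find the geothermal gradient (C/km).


dT = 173.7 - 21.4 = 152.3 C
dz = 4733 - 75 = 4658 m
gradient = dT/dz * 1000 = 152.3/4658 * 1000 = 32.6964 C/km

32.6964


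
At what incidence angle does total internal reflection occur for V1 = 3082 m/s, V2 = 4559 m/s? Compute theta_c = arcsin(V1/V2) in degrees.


V1/V2 = 3082/4559 = 0.676025
theta_c = arcsin(0.676025) = 42.5338 degrees

42.5338


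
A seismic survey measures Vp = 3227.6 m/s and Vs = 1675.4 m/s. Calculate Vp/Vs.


Vp/Vs = 3227.6 / 1675.4
= 1.9265

1.9265


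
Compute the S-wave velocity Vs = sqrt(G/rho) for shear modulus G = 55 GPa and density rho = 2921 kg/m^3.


Convert G to Pa: G = 55e9 Pa
Compute G/rho = 55e9 / 2921 = 18829168.0931
Vs = sqrt(18829168.0931) = 4339.26 m/s

4339.26


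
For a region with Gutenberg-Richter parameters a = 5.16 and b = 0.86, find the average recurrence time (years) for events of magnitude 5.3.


log10(N) = 5.16 - 0.86*5.3 = 0.602
N = 10^0.602 = 3.999447
T = 1/N = 1/3.999447 = 0.25 years

0.25


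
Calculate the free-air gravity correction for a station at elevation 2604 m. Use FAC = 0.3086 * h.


FAC = 0.3086 * h
= 0.3086 * 2604
= 803.5944 mGal

803.5944


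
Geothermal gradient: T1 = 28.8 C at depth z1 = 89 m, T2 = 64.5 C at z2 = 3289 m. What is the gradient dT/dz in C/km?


dT = 64.5 - 28.8 = 35.7 C
dz = 3289 - 89 = 3200 m
gradient = dT/dz * 1000 = 35.7/3200 * 1000 = 11.1563 C/km

11.1563


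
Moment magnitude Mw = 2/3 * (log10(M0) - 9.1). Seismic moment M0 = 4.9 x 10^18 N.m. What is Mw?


log10(M0) = log10(4.9 x 10^18) = 18.6902
Mw = 2/3 * (18.6902 - 9.1)
= 2/3 * 9.5902
= 6.39

6.39


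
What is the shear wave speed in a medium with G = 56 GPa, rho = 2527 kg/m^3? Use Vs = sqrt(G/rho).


Convert G to Pa: G = 56e9 Pa
Compute G/rho = 56e9 / 2527 = 22160664.8199
Vs = sqrt(22160664.8199) = 4707.51 m/s

4707.51


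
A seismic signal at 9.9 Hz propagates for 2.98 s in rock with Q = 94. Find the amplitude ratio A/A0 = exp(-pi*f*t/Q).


pi*f*t/Q = pi*9.9*2.98/94 = 0.985992
A/A0 = exp(-0.985992) = 0.373069

0.373069


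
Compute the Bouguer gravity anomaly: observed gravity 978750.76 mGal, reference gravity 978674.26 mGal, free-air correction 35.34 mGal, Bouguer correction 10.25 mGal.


BA = g_obs - g_ref + FAC - BC
= 978750.76 - 978674.26 + 35.34 - 10.25
= 101.59 mGal

101.59


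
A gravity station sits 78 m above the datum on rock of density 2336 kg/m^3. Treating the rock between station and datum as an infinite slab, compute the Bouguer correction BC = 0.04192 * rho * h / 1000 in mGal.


BC = 0.04192 * rho * h / 1000
= 0.04192 * 2336 * 78 / 1000
= 7.6382 mGal

7.6382


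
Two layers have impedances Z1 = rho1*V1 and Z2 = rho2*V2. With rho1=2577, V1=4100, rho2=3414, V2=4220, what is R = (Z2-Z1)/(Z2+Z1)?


Z1 = 2577 * 4100 = 10565700
Z2 = 3414 * 4220 = 14407080
R = (14407080 - 10565700) / (14407080 + 10565700) = 3841380 / 24972780 = 0.1538

0.1538


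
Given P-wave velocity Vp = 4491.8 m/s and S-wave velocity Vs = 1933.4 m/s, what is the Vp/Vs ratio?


Vp/Vs = 4491.8 / 1933.4
= 2.3233

2.3233


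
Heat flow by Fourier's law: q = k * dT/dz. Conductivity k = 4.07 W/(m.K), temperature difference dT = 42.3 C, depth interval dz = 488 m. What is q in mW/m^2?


q = k * dT / dz * 1000
= 4.07 * 42.3 / 488 * 1000
= 0.352789 * 1000
= 352.7889 mW/m^2

352.7889


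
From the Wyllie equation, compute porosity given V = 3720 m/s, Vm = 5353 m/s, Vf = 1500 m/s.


1/V - 1/Vm = 1/3720 - 1/5353 = 8.201e-05
1/Vf - 1/Vm = 1/1500 - 1/5353 = 0.00047986
phi = 8.201e-05 / 0.00047986 = 0.1709

0.1709


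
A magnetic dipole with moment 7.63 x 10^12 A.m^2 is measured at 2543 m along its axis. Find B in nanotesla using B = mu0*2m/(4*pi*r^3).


m = 7.63 x 10^12 = 7630000000000 A.m^2
2m = 15260000000000 A.m^2
r^3 = 2543^3 = 16445197007
B = (4pi*10^-7) * 15260000000000 / (4*pi * 16445197007) * 1e9
= 19176281.557512 / 206656440416.11 * 1e9
= 92793.0507 nT

92793.0507


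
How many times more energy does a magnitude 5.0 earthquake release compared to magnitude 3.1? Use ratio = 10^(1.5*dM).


M2 - M1 = 5.0 - 3.1 = 1.9
1.5 * 1.9 = 2.85
ratio = 10^2.85 = 707.95

707.95


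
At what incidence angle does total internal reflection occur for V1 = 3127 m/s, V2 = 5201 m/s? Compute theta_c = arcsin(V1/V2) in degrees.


V1/V2 = 3127/5201 = 0.601231
theta_c = arcsin(0.601231) = 36.9581 degrees

36.9581


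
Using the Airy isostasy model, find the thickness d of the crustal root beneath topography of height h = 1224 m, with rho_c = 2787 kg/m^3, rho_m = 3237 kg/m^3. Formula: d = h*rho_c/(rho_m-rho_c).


rho_m - rho_c = 3237 - 2787 = 450
d = 1224 * 2787 / 450
= 3411288 / 450
= 7580.64 m

7580.64


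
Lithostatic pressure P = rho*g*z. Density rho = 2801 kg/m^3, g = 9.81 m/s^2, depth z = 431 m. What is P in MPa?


P = rho * g * z / 1e6
= 2801 * 9.81 * 431 / 1e6
= 11842936.11 / 1e6
= 11.8429 MPa

11.8429


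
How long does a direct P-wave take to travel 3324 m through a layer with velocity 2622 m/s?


t = x / V
= 3324 / 2622
= 1.2677 s

1.2677


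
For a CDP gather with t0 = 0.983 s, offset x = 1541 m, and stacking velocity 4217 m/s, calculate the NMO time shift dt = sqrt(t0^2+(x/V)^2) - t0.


x/Vnmo = 1541/4217 = 0.365426
(x/Vnmo)^2 = 0.133536
t0^2 = 0.966289
sqrt(0.966289 + 0.133536) = 1.048725
dt = 1.048725 - 0.983 = 0.065725

0.065725


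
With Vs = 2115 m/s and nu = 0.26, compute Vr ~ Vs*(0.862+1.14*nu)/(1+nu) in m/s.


Numerator factor = 0.862 + 1.14*0.26 = 1.1584
Denominator = 1 + 0.26 = 1.26
Vr = 2115 * 1.1584 / 1.26 = 1944.46 m/s

1944.46


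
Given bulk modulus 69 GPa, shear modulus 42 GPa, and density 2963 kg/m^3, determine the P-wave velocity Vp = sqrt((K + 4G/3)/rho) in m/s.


First compute the effective modulus:
K + 4G/3 = 69e9 + 4*42e9/3 = 125000000000.0 Pa
Then divide by density:
125000000000.0 / 2963 = 42186972.6628 Pa/(kg/m^3)
Take the square root:
Vp = sqrt(42186972.6628) = 6495.15 m/s

6495.15


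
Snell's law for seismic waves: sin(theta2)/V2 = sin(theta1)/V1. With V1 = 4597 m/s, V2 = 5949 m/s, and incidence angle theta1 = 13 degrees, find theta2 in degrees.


sin(theta1) = sin(13 deg) = 0.224951
sin(theta2) = V2/V1 * sin(theta1) = 5949/4597 * 0.224951 = 0.29111
theta2 = arcsin(0.29111) = 16.9244 degrees

16.9244


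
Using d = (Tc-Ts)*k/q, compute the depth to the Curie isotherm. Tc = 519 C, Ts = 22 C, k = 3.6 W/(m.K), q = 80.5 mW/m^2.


T_Curie - T_surf = 519 - 22 = 497 C
Convert q to W/m^2: 80.5 mW/m^2 = 0.0805 W/m^2
d = 497 * 3.6 / 0.0805 = 22226.09 m

22226.09


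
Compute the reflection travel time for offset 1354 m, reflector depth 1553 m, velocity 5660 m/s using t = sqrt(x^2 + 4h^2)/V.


x^2 + 4h^2 = 1354^2 + 4*1553^2 = 1833316 + 9647236 = 11480552
sqrt(11480552) = 3388.2963
t = 3388.2963 / 5660 = 0.5986 s

0.5986


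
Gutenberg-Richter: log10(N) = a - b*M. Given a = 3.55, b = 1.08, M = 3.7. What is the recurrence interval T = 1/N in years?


log10(N) = 3.55 - 1.08*3.7 = -0.446
N = 10^-0.446 = 0.358096
T = 1/N = 1/0.358096 = 2.7925 years

2.7925


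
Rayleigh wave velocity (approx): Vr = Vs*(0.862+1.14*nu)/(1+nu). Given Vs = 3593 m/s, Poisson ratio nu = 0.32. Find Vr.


Numerator factor = 0.862 + 1.14*0.32 = 1.2268
Denominator = 1 + 0.32 = 1.32
Vr = 3593 * 1.2268 / 1.32 = 3339.31 m/s

3339.31


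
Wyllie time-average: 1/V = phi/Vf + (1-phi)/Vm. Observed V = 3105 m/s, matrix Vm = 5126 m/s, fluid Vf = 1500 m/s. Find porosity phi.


1/V - 1/Vm = 1/3105 - 1/5126 = 0.00012698
1/Vf - 1/Vm = 1/1500 - 1/5126 = 0.00047158
phi = 0.00012698 / 0.00047158 = 0.2693

0.2693


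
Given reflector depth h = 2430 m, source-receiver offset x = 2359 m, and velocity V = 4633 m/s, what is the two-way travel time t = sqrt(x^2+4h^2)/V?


x^2 + 4h^2 = 2359^2 + 4*2430^2 = 5564881 + 23619600 = 29184481
sqrt(29184481) = 5402.2663
t = 5402.2663 / 4633 = 1.166 s

1.166


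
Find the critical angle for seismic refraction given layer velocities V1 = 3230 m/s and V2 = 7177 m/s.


V1/V2 = 3230/7177 = 0.450049
theta_c = arcsin(0.450049) = 26.7468 degrees

26.7468


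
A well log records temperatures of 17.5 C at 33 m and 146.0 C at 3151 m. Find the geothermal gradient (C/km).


dT = 146.0 - 17.5 = 128.5 C
dz = 3151 - 33 = 3118 m
gradient = dT/dz * 1000 = 128.5/3118 * 1000 = 41.2123 C/km

41.2123


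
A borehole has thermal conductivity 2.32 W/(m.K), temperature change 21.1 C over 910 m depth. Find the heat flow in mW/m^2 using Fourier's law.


q = k * dT / dz * 1000
= 2.32 * 21.1 / 910 * 1000
= 0.053793 * 1000
= 53.7934 mW/m^2

53.7934


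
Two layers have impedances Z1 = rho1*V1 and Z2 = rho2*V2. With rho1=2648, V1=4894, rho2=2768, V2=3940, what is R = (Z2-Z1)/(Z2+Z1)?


Z1 = 2648 * 4894 = 12959312
Z2 = 2768 * 3940 = 10905920
R = (10905920 - 12959312) / (10905920 + 12959312) = -2053392 / 23865232 = -0.086

-0.086


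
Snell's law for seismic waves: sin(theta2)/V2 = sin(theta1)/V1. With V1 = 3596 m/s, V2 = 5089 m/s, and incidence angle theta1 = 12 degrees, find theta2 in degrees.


sin(theta1) = sin(12 deg) = 0.207912
sin(theta2) = V2/V1 * sin(theta1) = 5089/3596 * 0.207912 = 0.294233
theta2 = arcsin(0.294233) = 17.1116 degrees

17.1116


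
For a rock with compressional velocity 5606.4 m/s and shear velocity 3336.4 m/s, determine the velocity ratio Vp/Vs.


Vp/Vs = 5606.4 / 3336.4
= 1.6804

1.6804


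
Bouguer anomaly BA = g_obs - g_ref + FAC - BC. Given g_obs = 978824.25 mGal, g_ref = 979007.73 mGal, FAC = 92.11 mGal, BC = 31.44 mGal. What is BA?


BA = g_obs - g_ref + FAC - BC
= 978824.25 - 979007.73 + 92.11 - 31.44
= -122.81 mGal

-122.81


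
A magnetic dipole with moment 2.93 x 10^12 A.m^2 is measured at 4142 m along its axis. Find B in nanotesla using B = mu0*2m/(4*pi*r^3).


m = 2.93 x 10^12 = 2930000000000 A.m^2
2m = 5860000000000 A.m^2
r^3 = 4142^3 = 71060831288
B = (4pi*10^-7) * 5860000000000 / (4*pi * 71060831288) * 1e9
= 7363893.180014 / 892976742129.46 * 1e9
= 8246.4557 nT

8246.4557


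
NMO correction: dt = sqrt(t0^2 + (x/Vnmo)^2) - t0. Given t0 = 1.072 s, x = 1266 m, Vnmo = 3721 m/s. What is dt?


x/Vnmo = 1266/3721 = 0.340231
(x/Vnmo)^2 = 0.115757
t0^2 = 1.149184
sqrt(1.149184 + 0.115757) = 1.124696
dt = 1.124696 - 1.072 = 0.052696

0.052696


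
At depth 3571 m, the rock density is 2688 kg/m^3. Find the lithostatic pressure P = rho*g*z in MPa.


P = rho * g * z / 1e6
= 2688 * 9.81 * 3571 / 1e6
= 94164698.88 / 1e6
= 94.1647 MPa

94.1647


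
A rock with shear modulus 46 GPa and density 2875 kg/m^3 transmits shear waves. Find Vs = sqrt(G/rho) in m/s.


Convert G to Pa: G = 46e9 Pa
Compute G/rho = 46e9 / 2875 = 16000000.0
Vs = sqrt(16000000.0) = 4000.0 m/s

4000.0


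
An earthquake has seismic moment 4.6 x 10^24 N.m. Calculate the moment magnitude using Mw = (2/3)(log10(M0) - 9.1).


log10(M0) = log10(4.6 x 10^24) = 24.6628
Mw = 2/3 * (24.6628 - 9.1)
= 2/3 * 15.5628
= 10.38

10.38


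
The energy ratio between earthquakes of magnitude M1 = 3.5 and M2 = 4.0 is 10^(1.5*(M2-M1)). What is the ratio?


M2 - M1 = 4.0 - 3.5 = 0.5
1.5 * 0.5 = 0.75
ratio = 10^0.75 = 5.62

5.62


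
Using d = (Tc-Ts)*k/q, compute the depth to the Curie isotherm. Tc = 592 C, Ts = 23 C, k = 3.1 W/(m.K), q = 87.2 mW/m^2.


T_Curie - T_surf = 592 - 23 = 569 C
Convert q to W/m^2: 87.2 mW/m^2 = 0.0872 W/m^2
d = 569 * 3.1 / 0.0872 = 20228.21 m

20228.21


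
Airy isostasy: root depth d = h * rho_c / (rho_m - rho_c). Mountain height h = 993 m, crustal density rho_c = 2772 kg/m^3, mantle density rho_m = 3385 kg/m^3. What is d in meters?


rho_m - rho_c = 3385 - 2772 = 613
d = 993 * 2772 / 613
= 2752596 / 613
= 4490.37 m

4490.37


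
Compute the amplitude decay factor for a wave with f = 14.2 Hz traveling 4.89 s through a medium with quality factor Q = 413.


pi*f*t/Q = pi*14.2*4.89/413 = 0.528198
A/A0 = exp(-0.528198) = 0.589666

0.589666


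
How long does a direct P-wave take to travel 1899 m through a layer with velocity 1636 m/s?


t = x / V
= 1899 / 1636
= 1.1608 s

1.1608


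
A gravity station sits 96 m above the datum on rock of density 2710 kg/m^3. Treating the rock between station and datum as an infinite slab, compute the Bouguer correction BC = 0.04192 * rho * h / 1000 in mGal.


BC = 0.04192 * rho * h / 1000
= 0.04192 * 2710 * 96 / 1000
= 10.9059 mGal

10.9059


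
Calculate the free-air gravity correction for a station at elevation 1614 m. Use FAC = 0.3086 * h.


FAC = 0.3086 * h
= 0.3086 * 1614
= 498.0804 mGal

498.0804


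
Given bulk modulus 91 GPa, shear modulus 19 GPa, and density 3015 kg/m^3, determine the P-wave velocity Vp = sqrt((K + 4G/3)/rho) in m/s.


First compute the effective modulus:
K + 4G/3 = 91e9 + 4*19e9/3 = 116333333333.33 Pa
Then divide by density:
116333333333.33 / 3015 = 38584853.5102 Pa/(kg/m^3)
Take the square root:
Vp = sqrt(38584853.5102) = 6211.67 m/s

6211.67


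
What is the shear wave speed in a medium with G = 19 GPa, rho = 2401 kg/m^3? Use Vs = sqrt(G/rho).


Convert G to Pa: G = 19e9 Pa
Compute G/rho = 19e9 / 2401 = 7913369.4294
Vs = sqrt(7913369.4294) = 2813.07 m/s

2813.07


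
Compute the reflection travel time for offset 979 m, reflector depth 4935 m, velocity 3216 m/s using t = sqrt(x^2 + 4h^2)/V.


x^2 + 4h^2 = 979^2 + 4*4935^2 = 958441 + 97416900 = 98375341
sqrt(98375341) = 9918.4344
t = 9918.4344 / 3216 = 3.0841 s

3.0841


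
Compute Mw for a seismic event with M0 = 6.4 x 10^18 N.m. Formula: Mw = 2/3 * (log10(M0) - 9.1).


log10(M0) = log10(6.4 x 10^18) = 18.8062
Mw = 2/3 * (18.8062 - 9.1)
= 2/3 * 9.7062
= 6.47

6.47


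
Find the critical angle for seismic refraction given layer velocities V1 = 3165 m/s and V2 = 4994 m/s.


V1/V2 = 3165/4994 = 0.633761
theta_c = arcsin(0.633761) = 39.3281 degrees

39.3281


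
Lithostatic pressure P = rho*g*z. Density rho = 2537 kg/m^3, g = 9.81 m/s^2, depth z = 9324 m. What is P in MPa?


P = rho * g * z / 1e6
= 2537 * 9.81 * 9324 / 1e6
= 232055432.28 / 1e6
= 232.0554 MPa

232.0554


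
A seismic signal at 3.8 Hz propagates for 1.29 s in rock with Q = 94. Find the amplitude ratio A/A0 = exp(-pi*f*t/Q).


pi*f*t/Q = pi*3.8*1.29/94 = 0.163831
A/A0 = exp(-0.163831) = 0.848886

0.848886


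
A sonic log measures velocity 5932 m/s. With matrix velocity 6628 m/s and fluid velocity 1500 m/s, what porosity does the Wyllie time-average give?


1/V - 1/Vm = 1/5932 - 1/6628 = 1.77e-05
1/Vf - 1/Vm = 1/1500 - 1/6628 = 0.00051579
phi = 1.77e-05 / 0.00051579 = 0.0343

0.0343


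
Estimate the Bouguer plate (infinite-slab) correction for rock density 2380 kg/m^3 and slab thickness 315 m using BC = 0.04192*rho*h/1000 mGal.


BC = 0.04192 * rho * h / 1000
= 0.04192 * 2380 * 315 / 1000
= 31.4274 mGal

31.4274


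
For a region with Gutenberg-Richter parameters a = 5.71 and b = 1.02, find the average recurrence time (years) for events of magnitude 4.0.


log10(N) = 5.71 - 1.02*4.0 = 1.63
N = 10^1.63 = 42.657952
T = 1/N = 1/42.657952 = 0.0234 years

0.0234


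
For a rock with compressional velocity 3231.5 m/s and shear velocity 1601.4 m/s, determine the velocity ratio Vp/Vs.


Vp/Vs = 3231.5 / 1601.4
= 2.0179

2.0179


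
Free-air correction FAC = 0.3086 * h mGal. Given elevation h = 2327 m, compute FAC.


FAC = 0.3086 * h
= 0.3086 * 2327
= 718.1122 mGal

718.1122


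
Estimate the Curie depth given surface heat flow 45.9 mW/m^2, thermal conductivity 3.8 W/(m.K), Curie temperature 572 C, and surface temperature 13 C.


T_Curie - T_surf = 572 - 13 = 559 C
Convert q to W/m^2: 45.9 mW/m^2 = 0.0459 W/m^2
d = 559 * 3.8 / 0.0459 = 46278.87 m

46278.87


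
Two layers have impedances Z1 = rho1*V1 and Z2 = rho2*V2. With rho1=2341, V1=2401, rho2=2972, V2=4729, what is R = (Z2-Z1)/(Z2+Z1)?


Z1 = 2341 * 2401 = 5620741
Z2 = 2972 * 4729 = 14054588
R = (14054588 - 5620741) / (14054588 + 5620741) = 8433847 / 19675329 = 0.4287

0.4287


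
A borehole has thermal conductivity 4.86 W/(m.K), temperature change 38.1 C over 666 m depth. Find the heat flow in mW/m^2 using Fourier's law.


q = k * dT / dz * 1000
= 4.86 * 38.1 / 666 * 1000
= 0.278027 * 1000
= 278.027 mW/m^2

278.027


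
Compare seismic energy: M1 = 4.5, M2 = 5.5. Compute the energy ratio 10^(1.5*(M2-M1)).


M2 - M1 = 5.5 - 4.5 = 1.0
1.5 * 1.0 = 1.5
ratio = 10^1.5 = 31.62

31.62


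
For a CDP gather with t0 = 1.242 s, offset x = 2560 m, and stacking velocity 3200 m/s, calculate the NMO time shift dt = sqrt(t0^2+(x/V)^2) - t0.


x/Vnmo = 2560/3200 = 0.8
(x/Vnmo)^2 = 0.64
t0^2 = 1.542564
sqrt(1.542564 + 0.64) = 1.47735
dt = 1.47735 - 1.242 = 0.23535

0.23535


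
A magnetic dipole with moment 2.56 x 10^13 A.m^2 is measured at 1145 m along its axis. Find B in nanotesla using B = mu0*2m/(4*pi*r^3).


m = 2.56 x 10^13 = 25600000000000 A.m^2
2m = 51200000000000 A.m^2
r^3 = 1145^3 = 1501123625
B = (4pi*10^-7) * 51200000000000 / (4*pi * 1501123625) * 1e9
= 64339817.545519 / 18863675809.72 * 1e9
= 3410778.3761 nT

3410778.3761


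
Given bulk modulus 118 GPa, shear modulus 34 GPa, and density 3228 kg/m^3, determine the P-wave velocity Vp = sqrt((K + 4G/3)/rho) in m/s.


First compute the effective modulus:
K + 4G/3 = 118e9 + 4*34e9/3 = 163333333333.33 Pa
Then divide by density:
163333333333.33 / 3228 = 50598926.0636 Pa/(kg/m^3)
Take the square root:
Vp = sqrt(50598926.0636) = 7113.29 m/s

7113.29


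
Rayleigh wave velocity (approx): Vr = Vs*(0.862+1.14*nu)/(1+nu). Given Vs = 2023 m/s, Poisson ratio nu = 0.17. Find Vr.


Numerator factor = 0.862 + 1.14*0.17 = 1.0558
Denominator = 1 + 0.17 = 1.17
Vr = 2023 * 1.0558 / 1.17 = 1825.54 m/s

1825.54


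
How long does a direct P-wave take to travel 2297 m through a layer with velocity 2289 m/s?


t = x / V
= 2297 / 2289
= 1.0035 s

1.0035


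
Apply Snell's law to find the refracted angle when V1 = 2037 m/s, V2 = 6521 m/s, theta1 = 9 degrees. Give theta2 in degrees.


sin(theta1) = sin(9 deg) = 0.156434
sin(theta2) = V2/V1 * sin(theta1) = 6521/2037 * 0.156434 = 0.50079
theta2 = arcsin(0.50079) = 30.0523 degrees

30.0523


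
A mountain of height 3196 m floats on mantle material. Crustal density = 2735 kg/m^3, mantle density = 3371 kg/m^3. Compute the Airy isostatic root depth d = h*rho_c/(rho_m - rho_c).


rho_m - rho_c = 3371 - 2735 = 636
d = 3196 * 2735 / 636
= 8741060 / 636
= 13743.81 m

13743.81


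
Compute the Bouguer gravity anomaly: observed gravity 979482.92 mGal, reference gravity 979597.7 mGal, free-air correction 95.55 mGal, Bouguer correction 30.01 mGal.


BA = g_obs - g_ref + FAC - BC
= 979482.92 - 979597.7 + 95.55 - 30.01
= -49.24 mGal

-49.24


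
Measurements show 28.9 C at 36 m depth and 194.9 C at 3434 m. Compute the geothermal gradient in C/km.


dT = 194.9 - 28.9 = 166.0 C
dz = 3434 - 36 = 3398 m
gradient = dT/dz * 1000 = 166.0/3398 * 1000 = 48.8523 C/km

48.8523


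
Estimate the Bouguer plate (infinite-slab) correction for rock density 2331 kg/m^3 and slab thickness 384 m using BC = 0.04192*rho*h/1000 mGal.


BC = 0.04192 * rho * h / 1000
= 0.04192 * 2331 * 384 / 1000
= 37.5228 mGal

37.5228


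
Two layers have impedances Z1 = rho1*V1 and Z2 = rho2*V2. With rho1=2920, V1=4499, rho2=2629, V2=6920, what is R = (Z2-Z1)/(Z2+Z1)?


Z1 = 2920 * 4499 = 13137080
Z2 = 2629 * 6920 = 18192680
R = (18192680 - 13137080) / (18192680 + 13137080) = 5055600 / 31329760 = 0.1614

0.1614


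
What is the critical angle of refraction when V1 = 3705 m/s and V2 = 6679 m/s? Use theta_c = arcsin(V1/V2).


V1/V2 = 3705/6679 = 0.554724
theta_c = arcsin(0.554724) = 33.6917 degrees

33.6917


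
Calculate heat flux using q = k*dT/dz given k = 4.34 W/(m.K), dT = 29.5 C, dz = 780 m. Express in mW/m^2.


q = k * dT / dz * 1000
= 4.34 * 29.5 / 780 * 1000
= 0.164141 * 1000
= 164.141 mW/m^2

164.141


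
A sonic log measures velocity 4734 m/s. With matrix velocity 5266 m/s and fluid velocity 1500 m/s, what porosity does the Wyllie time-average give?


1/V - 1/Vm = 1/4734 - 1/5266 = 2.134e-05
1/Vf - 1/Vm = 1/1500 - 1/5266 = 0.00047677
phi = 2.134e-05 / 0.00047677 = 0.0448

0.0448


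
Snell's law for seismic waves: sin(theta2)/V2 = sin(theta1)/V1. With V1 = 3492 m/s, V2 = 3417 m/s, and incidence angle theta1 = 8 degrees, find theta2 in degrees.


sin(theta1) = sin(8 deg) = 0.139173
sin(theta2) = V2/V1 * sin(theta1) = 3417/3492 * 0.139173 = 0.136184
theta2 = arcsin(0.136184) = 7.8271 degrees

7.8271


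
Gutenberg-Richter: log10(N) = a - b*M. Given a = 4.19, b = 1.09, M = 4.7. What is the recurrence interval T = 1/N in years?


log10(N) = 4.19 - 1.09*4.7 = -0.933
N = 10^-0.933 = 0.116681
T = 1/N = 1/0.116681 = 8.5704 years

8.5704
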